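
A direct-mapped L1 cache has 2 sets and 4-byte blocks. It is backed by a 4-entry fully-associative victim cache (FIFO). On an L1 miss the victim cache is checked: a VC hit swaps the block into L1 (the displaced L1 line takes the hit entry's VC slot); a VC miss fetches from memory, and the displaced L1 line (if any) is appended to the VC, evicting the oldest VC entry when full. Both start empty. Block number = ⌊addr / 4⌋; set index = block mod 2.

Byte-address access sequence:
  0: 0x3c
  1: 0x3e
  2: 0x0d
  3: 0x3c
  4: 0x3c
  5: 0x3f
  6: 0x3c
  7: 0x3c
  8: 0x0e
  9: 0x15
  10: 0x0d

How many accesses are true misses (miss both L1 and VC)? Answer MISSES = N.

MISSES = 3

0: 0x3c (blk 15, set 1) → MISS  vc=[]
1: 0x3e (blk 15, set 1) → L1-HIT  vc=[]
2: 0xd (blk 3, set 1) → MISS  vc=[15]
3: 0x3c (blk 15, set 1) → VC-HIT  vc=[3]
4: 0x3c (blk 15, set 1) → L1-HIT  vc=[3]
5: 0x3f (blk 15, set 1) → L1-HIT  vc=[3]
6: 0x3c (blk 15, set 1) → L1-HIT  vc=[3]
7: 0x3c (blk 15, set 1) → L1-HIT  vc=[3]
8: 0xe (blk 3, set 1) → VC-HIT  vc=[15]
9: 0x15 (blk 5, set 1) → MISS  vc=[15, 3]
10: 0xd (blk 3, set 1) → VC-HIT  vc=[15, 5]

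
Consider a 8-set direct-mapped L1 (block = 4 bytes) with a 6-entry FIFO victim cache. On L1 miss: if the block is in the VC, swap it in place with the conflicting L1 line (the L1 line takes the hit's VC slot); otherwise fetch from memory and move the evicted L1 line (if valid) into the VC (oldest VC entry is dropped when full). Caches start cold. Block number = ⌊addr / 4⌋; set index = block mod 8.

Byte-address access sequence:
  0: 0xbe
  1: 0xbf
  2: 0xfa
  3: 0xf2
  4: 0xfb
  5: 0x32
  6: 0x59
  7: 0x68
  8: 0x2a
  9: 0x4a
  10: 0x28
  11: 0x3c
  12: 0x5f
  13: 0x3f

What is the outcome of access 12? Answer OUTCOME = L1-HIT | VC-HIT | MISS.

OUTCOME = MISS

#0 0xbe→b47/s7 MISS; vc=[]
#1 0xbf→b47/s7 L1-HIT; vc=[]
#2 0xfa→b62/s6 MISS; vc=[]
#3 0xf2→b60/s4 MISS; vc=[]
#4 0xfb→b62/s6 L1-HIT; vc=[]
#5 0x32→b12/s4 MISS; vc=[60]
#6 0x59→b22/s6 MISS; vc=[60,62]
#7 0x68→b26/s2 MISS; vc=[60,62]
#8 0x2a→b10/s2 MISS; vc=[60,62,26]
#9 0x4a→b18/s2 MISS; vc=[60,62,26,10]
#10 0x28→b10/s2 VC-HIT; vc=[60,62,26,18]
#11 0x3c→b15/s7 MISS; vc=[60,62,26,18,47]
#12 0x5f→b23/s7 MISS; vc=[60,62,26,18,47,15]
#13 0x3f→b15/s7 VC-HIT; vc=[60,62,26,18,47,23]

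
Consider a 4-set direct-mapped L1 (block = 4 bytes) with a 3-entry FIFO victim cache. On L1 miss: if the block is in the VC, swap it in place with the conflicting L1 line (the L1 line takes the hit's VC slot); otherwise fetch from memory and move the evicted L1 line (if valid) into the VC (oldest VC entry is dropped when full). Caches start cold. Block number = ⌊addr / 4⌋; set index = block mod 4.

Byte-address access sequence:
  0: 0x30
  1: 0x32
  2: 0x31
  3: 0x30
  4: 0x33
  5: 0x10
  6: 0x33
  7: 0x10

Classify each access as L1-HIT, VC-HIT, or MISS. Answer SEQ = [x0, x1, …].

SEQ = [MISS, L1-HIT, L1-HIT, L1-HIT, L1-HIT, MISS, VC-HIT, VC-HIT]

0: 0x30 (blk 12, set 0) → MISS  vc=[]
1: 0x32 (blk 12, set 0) → L1-HIT  vc=[]
2: 0x31 (blk 12, set 0) → L1-HIT  vc=[]
3: 0x30 (blk 12, set 0) → L1-HIT  vc=[]
4: 0x33 (blk 12, set 0) → L1-HIT  vc=[]
5: 0x10 (blk 4, set 0) → MISS  vc=[12]
6: 0x33 (blk 12, set 0) → VC-HIT  vc=[4]
7: 0x10 (blk 4, set 0) → VC-HIT  vc=[12]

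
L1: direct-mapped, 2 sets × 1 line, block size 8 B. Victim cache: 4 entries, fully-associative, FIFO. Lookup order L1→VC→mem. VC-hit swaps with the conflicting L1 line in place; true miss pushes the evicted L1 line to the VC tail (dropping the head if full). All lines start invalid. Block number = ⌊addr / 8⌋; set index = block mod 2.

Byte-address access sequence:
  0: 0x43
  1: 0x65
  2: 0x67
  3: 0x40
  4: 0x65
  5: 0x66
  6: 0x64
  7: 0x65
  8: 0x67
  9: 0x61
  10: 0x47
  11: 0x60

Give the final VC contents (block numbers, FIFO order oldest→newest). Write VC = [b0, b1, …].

0: 0x43 (blk 8, set 0) → MISS  vc=[]
1: 0x65 (blk 12, set 0) → MISS  vc=[8]
2: 0x67 (blk 12, set 0) → L1-HIT  vc=[8]
3: 0x40 (blk 8, set 0) → VC-HIT  vc=[12]
4: 0x65 (blk 12, set 0) → VC-HIT  vc=[8]
5: 0x66 (blk 12, set 0) → L1-HIT  vc=[8]
6: 0x64 (blk 12, set 0) → L1-HIT  vc=[8]
7: 0x65 (blk 12, set 0) → L1-HIT  vc=[8]
8: 0x67 (blk 12, set 0) → L1-HIT  vc=[8]
9: 0x61 (blk 12, set 0) → L1-HIT  vc=[8]
10: 0x47 (blk 8, set 0) → VC-HIT  vc=[12]
11: 0x60 (blk 12, set 0) → VC-HIT  vc=[8]

VC = [8]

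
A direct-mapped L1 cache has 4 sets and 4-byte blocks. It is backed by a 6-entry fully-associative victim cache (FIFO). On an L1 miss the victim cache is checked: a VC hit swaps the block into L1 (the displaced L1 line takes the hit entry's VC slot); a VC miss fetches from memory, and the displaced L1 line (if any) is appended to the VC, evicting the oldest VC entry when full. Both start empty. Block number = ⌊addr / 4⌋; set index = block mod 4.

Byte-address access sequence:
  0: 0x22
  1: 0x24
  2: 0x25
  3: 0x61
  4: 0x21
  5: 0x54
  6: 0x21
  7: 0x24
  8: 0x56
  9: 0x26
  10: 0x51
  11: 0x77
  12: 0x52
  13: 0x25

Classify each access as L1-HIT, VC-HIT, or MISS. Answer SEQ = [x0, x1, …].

SEQ = [MISS, MISS, L1-HIT, MISS, VC-HIT, MISS, L1-HIT, VC-HIT, VC-HIT, VC-HIT, MISS, MISS, L1-HIT, VC-HIT]

0: 0x22 (blk 8, set 0) → MISS  vc=[]
1: 0x24 (blk 9, set 1) → MISS  vc=[]
2: 0x25 (blk 9, set 1) → L1-HIT  vc=[]
3: 0x61 (blk 24, set 0) → MISS  vc=[8]
4: 0x21 (blk 8, set 0) → VC-HIT  vc=[24]
5: 0x54 (blk 21, set 1) → MISS  vc=[24, 9]
6: 0x21 (blk 8, set 0) → L1-HIT  vc=[24, 9]
7: 0x24 (blk 9, set 1) → VC-HIT  vc=[24, 21]
8: 0x56 (blk 21, set 1) → VC-HIT  vc=[24, 9]
9: 0x26 (blk 9, set 1) → VC-HIT  vc=[24, 21]
10: 0x51 (blk 20, set 0) → MISS  vc=[24, 21, 8]
11: 0x77 (blk 29, set 1) → MISS  vc=[24, 21, 8, 9]
12: 0x52 (blk 20, set 0) → L1-HIT  vc=[24, 21, 8, 9]
13: 0x25 (blk 9, set 1) → VC-HIT  vc=[24, 21, 8, 29]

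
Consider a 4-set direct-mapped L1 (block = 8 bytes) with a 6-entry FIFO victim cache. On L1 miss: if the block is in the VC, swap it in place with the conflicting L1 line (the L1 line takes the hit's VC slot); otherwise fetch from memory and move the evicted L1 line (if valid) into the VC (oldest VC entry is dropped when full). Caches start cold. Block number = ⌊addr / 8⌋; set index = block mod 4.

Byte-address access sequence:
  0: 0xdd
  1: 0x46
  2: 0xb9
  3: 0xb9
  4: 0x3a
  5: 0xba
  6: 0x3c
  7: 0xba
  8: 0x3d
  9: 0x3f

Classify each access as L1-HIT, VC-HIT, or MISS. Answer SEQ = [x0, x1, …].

0: 0xdd (blk 27, set 3) → MISS  vc=[]
1: 0x46 (blk 8, set 0) → MISS  vc=[]
2: 0xb9 (blk 23, set 3) → MISS  vc=[27]
3: 0xb9 (blk 23, set 3) → L1-HIT  vc=[27]
4: 0x3a (blk 7, set 3) → MISS  vc=[27, 23]
5: 0xba (blk 23, set 3) → VC-HIT  vc=[27, 7]
6: 0x3c (blk 7, set 3) → VC-HIT  vc=[27, 23]
7: 0xba (blk 23, set 3) → VC-HIT  vc=[27, 7]
8: 0x3d (blk 7, set 3) → VC-HIT  vc=[27, 23]
9: 0x3f (blk 7, set 3) → L1-HIT  vc=[27, 23]

SEQ = [MISS, MISS, MISS, L1-HIT, MISS, VC-HIT, VC-HIT, VC-HIT, VC-HIT, L1-HIT]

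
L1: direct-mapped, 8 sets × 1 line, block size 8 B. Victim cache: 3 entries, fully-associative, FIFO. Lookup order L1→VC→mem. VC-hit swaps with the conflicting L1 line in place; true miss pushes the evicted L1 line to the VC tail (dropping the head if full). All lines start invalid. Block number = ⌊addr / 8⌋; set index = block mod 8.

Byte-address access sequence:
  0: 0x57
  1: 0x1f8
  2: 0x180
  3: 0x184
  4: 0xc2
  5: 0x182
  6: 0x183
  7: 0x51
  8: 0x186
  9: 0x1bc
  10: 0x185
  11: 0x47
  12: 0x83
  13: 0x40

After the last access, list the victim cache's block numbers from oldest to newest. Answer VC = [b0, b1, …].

  [0] addr=0x57 blk=10 s=2: MISS | VC []
  [1] addr=0x1f8 blk=63 s=7: MISS | VC []
  [2] addr=0x180 blk=48 s=0: MISS | VC []
  [3] addr=0x184 blk=48 s=0: L1-HIT | VC []
  [4] addr=0xc2 blk=24 s=0: MISS | VC [48]
  [5] addr=0x182 blk=48 s=0: VC-HIT | VC [24]
  [6] addr=0x183 blk=48 s=0: L1-HIT | VC [24]
  [7] addr=0x51 blk=10 s=2: L1-HIT | VC [24]
  [8] addr=0x186 blk=48 s=0: L1-HIT | VC [24]
  [9] addr=0x1bc blk=55 s=7: MISS | VC [24, 63]
  [10] addr=0x185 blk=48 s=0: L1-HIT | VC [24, 63]
  [11] addr=0x47 blk=8 s=0: MISS | VC [24, 63, 48]
  [12] addr=0x83 blk=16 s=0: MISS | VC [63, 48, 8]
  [13] addr=0x40 blk=8 s=0: VC-HIT | VC [63, 48, 16]

VC = [63, 48, 16]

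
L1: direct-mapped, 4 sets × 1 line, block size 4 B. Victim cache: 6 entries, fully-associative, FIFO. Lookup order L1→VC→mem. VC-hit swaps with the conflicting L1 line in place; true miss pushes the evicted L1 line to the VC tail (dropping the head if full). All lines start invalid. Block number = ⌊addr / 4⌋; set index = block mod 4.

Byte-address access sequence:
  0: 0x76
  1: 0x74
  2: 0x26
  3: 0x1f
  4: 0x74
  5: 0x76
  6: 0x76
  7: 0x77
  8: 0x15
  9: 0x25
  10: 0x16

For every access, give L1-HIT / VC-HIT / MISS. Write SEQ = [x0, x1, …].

0: 0x76 (blk 29, set 1) → MISS  vc=[]
1: 0x74 (blk 29, set 1) → L1-HIT  vc=[]
2: 0x26 (blk 9, set 1) → MISS  vc=[29]
3: 0x1f (blk 7, set 3) → MISS  vc=[29]
4: 0x74 (blk 29, set 1) → VC-HIT  vc=[9]
5: 0x76 (blk 29, set 1) → L1-HIT  vc=[9]
6: 0x76 (blk 29, set 1) → L1-HIT  vc=[9]
7: 0x77 (blk 29, set 1) → L1-HIT  vc=[9]
8: 0x15 (blk 5, set 1) → MISS  vc=[9, 29]
9: 0x25 (blk 9, set 1) → VC-HIT  vc=[5, 29]
10: 0x16 (blk 5, set 1) → VC-HIT  vc=[9, 29]

SEQ = [MISS, L1-HIT, MISS, MISS, VC-HIT, L1-HIT, L1-HIT, L1-HIT, MISS, VC-HIT, VC-HIT]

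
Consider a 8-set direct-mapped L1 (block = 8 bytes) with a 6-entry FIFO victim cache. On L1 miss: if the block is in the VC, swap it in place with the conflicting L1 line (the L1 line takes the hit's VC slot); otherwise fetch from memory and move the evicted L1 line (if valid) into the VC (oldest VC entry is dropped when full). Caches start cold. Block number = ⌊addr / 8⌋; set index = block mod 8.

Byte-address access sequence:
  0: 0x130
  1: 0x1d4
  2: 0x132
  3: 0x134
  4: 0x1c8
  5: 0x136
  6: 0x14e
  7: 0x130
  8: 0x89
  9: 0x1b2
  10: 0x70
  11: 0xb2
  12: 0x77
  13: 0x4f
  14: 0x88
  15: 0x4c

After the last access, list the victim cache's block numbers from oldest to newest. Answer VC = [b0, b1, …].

VC = [57, 41, 38, 54, 22, 17]

#0 0x130→b38/s6 MISS; vc=[]
#1 0x1d4→b58/s2 MISS; vc=[]
#2 0x132→b38/s6 L1-HIT; vc=[]
#3 0x134→b38/s6 L1-HIT; vc=[]
#4 0x1c8→b57/s1 MISS; vc=[]
#5 0x136→b38/s6 L1-HIT; vc=[]
#6 0x14e→b41/s1 MISS; vc=[57]
#7 0x130→b38/s6 L1-HIT; vc=[57]
#8 0x89→b17/s1 MISS; vc=[57,41]
#9 0x1b2→b54/s6 MISS; vc=[57,41,38]
#10 0x70→b14/s6 MISS; vc=[57,41,38,54]
#11 0xb2→b22/s6 MISS; vc=[57,41,38,54,14]
#12 0x77→b14/s6 VC-HIT; vc=[57,41,38,54,22]
#13 0x4f→b9/s1 MISS; vc=[57,41,38,54,22,17]
#14 0x88→b17/s1 VC-HIT; vc=[57,41,38,54,22,9]
#15 0x4c→b9/s1 VC-HIT; vc=[57,41,38,54,22,17]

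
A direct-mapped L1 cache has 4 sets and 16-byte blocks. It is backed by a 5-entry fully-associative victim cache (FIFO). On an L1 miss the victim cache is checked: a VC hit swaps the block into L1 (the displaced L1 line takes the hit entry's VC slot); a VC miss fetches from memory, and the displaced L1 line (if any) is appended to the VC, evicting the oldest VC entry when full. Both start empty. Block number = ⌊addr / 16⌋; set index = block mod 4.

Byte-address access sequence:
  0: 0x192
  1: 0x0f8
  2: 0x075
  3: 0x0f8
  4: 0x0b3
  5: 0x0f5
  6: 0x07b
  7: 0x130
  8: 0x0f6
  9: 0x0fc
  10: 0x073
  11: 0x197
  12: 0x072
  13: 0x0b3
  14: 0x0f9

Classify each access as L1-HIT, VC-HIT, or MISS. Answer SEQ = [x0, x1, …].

SEQ = [MISS, MISS, MISS, VC-HIT, MISS, VC-HIT, VC-HIT, MISS, VC-HIT, L1-HIT, VC-HIT, L1-HIT, L1-HIT, VC-HIT, VC-HIT]

#0 0x192→b25/s1 MISS; vc=[]
#1 0xf8→b15/s3 MISS; vc=[]
#2 0x75→b7/s3 MISS; vc=[15]
#3 0xf8→b15/s3 VC-HIT; vc=[7]
#4 0xb3→b11/s3 MISS; vc=[7,15]
#5 0xf5→b15/s3 VC-HIT; vc=[7,11]
#6 0x7b→b7/s3 VC-HIT; vc=[15,11]
#7 0x130→b19/s3 MISS; vc=[15,11,7]
#8 0xf6→b15/s3 VC-HIT; vc=[19,11,7]
#9 0xfc→b15/s3 L1-HIT; vc=[19,11,7]
#10 0x73→b7/s3 VC-HIT; vc=[19,11,15]
#11 0x197→b25/s1 L1-HIT; vc=[19,11,15]
#12 0x72→b7/s3 L1-HIT; vc=[19,11,15]
#13 0xb3→b11/s3 VC-HIT; vc=[19,7,15]
#14 0xf9→b15/s3 VC-HIT; vc=[19,7,11]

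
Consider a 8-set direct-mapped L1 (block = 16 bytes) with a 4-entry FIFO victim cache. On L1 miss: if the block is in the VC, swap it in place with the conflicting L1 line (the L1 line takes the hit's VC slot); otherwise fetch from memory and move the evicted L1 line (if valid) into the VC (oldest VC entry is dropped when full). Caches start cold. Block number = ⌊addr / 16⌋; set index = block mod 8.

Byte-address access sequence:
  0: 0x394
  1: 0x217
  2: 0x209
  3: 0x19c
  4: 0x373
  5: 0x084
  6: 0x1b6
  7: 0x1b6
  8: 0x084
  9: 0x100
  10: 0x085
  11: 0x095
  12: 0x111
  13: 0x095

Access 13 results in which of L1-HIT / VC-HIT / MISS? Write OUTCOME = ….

OUTCOME = VC-HIT

  [0] addr=0x394 blk=57 s=1: MISS | VC []
  [1] addr=0x217 blk=33 s=1: MISS | VC [57]
  [2] addr=0x209 blk=32 s=0: MISS | VC [57]
  [3] addr=0x19c blk=25 s=1: MISS | VC [57, 33]
  [4] addr=0x373 blk=55 s=7: MISS | VC [57, 33]
  [5] addr=0x84 blk=8 s=0: MISS | VC [57, 33, 32]
  [6] addr=0x1b6 blk=27 s=3: MISS | VC [57, 33, 32]
  [7] addr=0x1b6 blk=27 s=3: L1-HIT | VC [57, 33, 32]
  [8] addr=0x84 blk=8 s=0: L1-HIT | VC [57, 33, 32]
  [9] addr=0x100 blk=16 s=0: MISS | VC [57, 33, 32, 8]
  [10] addr=0x85 blk=8 s=0: VC-HIT | VC [57, 33, 32, 16]
  [11] addr=0x95 blk=9 s=1: MISS | VC [33, 32, 16, 25]
  [12] addr=0x111 blk=17 s=1: MISS | VC [32, 16, 25, 9]
  [13] addr=0x95 blk=9 s=1: VC-HIT | VC [32, 16, 25, 17]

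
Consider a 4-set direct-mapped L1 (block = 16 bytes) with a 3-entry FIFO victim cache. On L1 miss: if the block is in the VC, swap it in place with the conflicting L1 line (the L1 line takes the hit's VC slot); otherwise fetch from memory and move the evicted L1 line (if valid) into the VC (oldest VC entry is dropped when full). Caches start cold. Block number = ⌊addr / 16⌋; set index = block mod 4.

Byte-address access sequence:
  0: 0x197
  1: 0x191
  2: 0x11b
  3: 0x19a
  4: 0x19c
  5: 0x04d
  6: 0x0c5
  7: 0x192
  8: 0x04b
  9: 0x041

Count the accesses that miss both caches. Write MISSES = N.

MISSES = 4

  [0] addr=0x197 blk=25 s=1: MISS | VC []
  [1] addr=0x191 blk=25 s=1: L1-HIT | VC []
  [2] addr=0x11b blk=17 s=1: MISS | VC [25]
  [3] addr=0x19a blk=25 s=1: VC-HIT | VC [17]
  [4] addr=0x19c blk=25 s=1: L1-HIT | VC [17]
  [5] addr=0x4d blk=4 s=0: MISS | VC [17]
  [6] addr=0xc5 blk=12 s=0: MISS | VC [17, 4]
  [7] addr=0x192 blk=25 s=1: L1-HIT | VC [17, 4]
  [8] addr=0x4b blk=4 s=0: VC-HIT | VC [17, 12]
  [9] addr=0x41 blk=4 s=0: L1-HIT | VC [17, 12]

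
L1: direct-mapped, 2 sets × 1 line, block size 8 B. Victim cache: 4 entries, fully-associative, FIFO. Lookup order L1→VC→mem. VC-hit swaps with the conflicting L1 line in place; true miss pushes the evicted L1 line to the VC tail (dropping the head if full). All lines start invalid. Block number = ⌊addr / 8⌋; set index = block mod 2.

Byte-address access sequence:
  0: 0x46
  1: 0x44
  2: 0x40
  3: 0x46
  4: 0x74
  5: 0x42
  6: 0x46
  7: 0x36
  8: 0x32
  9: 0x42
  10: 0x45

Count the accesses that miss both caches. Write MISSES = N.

  [0] addr=0x46 blk=8 s=0: MISS | VC []
  [1] addr=0x44 blk=8 s=0: L1-HIT | VC []
  [2] addr=0x40 blk=8 s=0: L1-HIT | VC []
  [3] addr=0x46 blk=8 s=0: L1-HIT | VC []
  [4] addr=0x74 blk=14 s=0: MISS | VC [8]
  [5] addr=0x42 blk=8 s=0: VC-HIT | VC [14]
  [6] addr=0x46 blk=8 s=0: L1-HIT | VC [14]
  [7] addr=0x36 blk=6 s=0: MISS | VC [14, 8]
  [8] addr=0x32 blk=6 s=0: L1-HIT | VC [14, 8]
  [9] addr=0x42 blk=8 s=0: VC-HIT | VC [14, 6]
  [10] addr=0x45 blk=8 s=0: L1-HIT | VC [14, 6]

MISSES = 3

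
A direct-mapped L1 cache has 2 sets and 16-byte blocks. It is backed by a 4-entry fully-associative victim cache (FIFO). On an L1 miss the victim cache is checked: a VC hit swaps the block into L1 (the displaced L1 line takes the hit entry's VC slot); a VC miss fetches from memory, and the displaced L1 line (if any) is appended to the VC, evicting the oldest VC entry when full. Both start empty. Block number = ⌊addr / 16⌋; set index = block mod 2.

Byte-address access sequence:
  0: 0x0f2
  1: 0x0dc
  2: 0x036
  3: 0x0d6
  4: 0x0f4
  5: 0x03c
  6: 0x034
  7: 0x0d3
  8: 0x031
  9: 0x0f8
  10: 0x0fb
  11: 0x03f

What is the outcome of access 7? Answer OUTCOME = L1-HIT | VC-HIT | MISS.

OUTCOME = VC-HIT

#0 0xf2→b15/s1 MISS; vc=[]
#1 0xdc→b13/s1 MISS; vc=[15]
#2 0x36→b3/s1 MISS; vc=[15,13]
#3 0xd6→b13/s1 VC-HIT; vc=[15,3]
#4 0xf4→b15/s1 VC-HIT; vc=[13,3]
#5 0x3c→b3/s1 VC-HIT; vc=[13,15]
#6 0x34→b3/s1 L1-HIT; vc=[13,15]
#7 0xd3→b13/s1 VC-HIT; vc=[3,15]
#8 0x31→b3/s1 VC-HIT; vc=[13,15]
#9 0xf8→b15/s1 VC-HIT; vc=[13,3]
#10 0xfb→b15/s1 L1-HIT; vc=[13,3]
#11 0x3f→b3/s1 VC-HIT; vc=[13,15]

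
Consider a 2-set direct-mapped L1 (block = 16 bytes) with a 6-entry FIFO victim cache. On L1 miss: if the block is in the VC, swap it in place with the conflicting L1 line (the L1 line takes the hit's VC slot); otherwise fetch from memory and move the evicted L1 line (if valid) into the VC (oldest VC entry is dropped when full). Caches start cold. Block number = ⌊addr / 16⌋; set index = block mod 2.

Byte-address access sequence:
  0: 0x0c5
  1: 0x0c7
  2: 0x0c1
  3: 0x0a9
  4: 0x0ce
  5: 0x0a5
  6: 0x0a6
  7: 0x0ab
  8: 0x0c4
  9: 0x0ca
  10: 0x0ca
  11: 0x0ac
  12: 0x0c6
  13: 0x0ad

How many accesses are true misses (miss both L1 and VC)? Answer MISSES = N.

MISSES = 2

  [0] addr=0xc5 blk=12 s=0: MISS | VC []
  [1] addr=0xc7 blk=12 s=0: L1-HIT | VC []
  [2] addr=0xc1 blk=12 s=0: L1-HIT | VC []
  [3] addr=0xa9 blk=10 s=0: MISS | VC [12]
  [4] addr=0xce blk=12 s=0: VC-HIT | VC [10]
  [5] addr=0xa5 blk=10 s=0: VC-HIT | VC [12]
  [6] addr=0xa6 blk=10 s=0: L1-HIT | VC [12]
  [7] addr=0xab blk=10 s=0: L1-HIT | VC [12]
  [8] addr=0xc4 blk=12 s=0: VC-HIT | VC [10]
  [9] addr=0xca blk=12 s=0: L1-HIT | VC [10]
  [10] addr=0xca blk=12 s=0: L1-HIT | VC [10]
  [11] addr=0xac blk=10 s=0: VC-HIT | VC [12]
  [12] addr=0xc6 blk=12 s=0: VC-HIT | VC [10]
  [13] addr=0xad blk=10 s=0: VC-HIT | VC [12]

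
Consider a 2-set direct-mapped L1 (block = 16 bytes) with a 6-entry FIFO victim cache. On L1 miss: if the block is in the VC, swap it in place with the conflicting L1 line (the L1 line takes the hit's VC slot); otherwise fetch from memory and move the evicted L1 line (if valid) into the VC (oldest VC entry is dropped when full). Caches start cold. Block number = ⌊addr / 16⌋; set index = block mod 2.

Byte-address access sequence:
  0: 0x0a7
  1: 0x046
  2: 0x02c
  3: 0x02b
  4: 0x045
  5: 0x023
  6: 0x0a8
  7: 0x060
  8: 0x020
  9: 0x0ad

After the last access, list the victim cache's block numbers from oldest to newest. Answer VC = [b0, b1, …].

VC = [6, 4, 2]

  [0] addr=0xa7 blk=10 s=0: MISS | VC []
  [1] addr=0x46 blk=4 s=0: MISS | VC [10]
  [2] addr=0x2c blk=2 s=0: MISS | VC [10, 4]
  [3] addr=0x2b blk=2 s=0: L1-HIT | VC [10, 4]
  [4] addr=0x45 blk=4 s=0: VC-HIT | VC [10, 2]
  [5] addr=0x23 blk=2 s=0: VC-HIT | VC [10, 4]
  [6] addr=0xa8 blk=10 s=0: VC-HIT | VC [2, 4]
  [7] addr=0x60 blk=6 s=0: MISS | VC [2, 4, 10]
  [8] addr=0x20 blk=2 s=0: VC-HIT | VC [6, 4, 10]
  [9] addr=0xad blk=10 s=0: VC-HIT | VC [6, 4, 2]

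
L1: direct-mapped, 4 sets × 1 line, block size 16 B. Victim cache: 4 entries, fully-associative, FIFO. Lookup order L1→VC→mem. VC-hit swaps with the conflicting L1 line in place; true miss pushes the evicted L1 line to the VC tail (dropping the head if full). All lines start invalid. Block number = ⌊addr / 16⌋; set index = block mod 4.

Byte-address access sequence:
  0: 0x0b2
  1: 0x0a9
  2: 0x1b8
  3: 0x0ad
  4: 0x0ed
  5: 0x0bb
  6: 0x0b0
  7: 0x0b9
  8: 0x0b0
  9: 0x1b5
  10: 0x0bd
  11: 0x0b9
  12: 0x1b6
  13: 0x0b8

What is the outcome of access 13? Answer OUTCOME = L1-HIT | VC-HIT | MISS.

#0 0xb2→b11/s3 MISS; vc=[]
#1 0xa9→b10/s2 MISS; vc=[]
#2 0x1b8→b27/s3 MISS; vc=[11]
#3 0xad→b10/s2 L1-HIT; vc=[11]
#4 0xed→b14/s2 MISS; vc=[11,10]
#5 0xbb→b11/s3 VC-HIT; vc=[27,10]
#6 0xb0→b11/s3 L1-HIT; vc=[27,10]
#7 0xb9→b11/s3 L1-HIT; vc=[27,10]
#8 0xb0→b11/s3 L1-HIT; vc=[27,10]
#9 0x1b5→b27/s3 VC-HIT; vc=[11,10]
#10 0xbd→b11/s3 VC-HIT; vc=[27,10]
#11 0xb9→b11/s3 L1-HIT; vc=[27,10]
#12 0x1b6→b27/s3 VC-HIT; vc=[11,10]
#13 0xb8→b11/s3 VC-HIT; vc=[27,10]

OUTCOME = VC-HIT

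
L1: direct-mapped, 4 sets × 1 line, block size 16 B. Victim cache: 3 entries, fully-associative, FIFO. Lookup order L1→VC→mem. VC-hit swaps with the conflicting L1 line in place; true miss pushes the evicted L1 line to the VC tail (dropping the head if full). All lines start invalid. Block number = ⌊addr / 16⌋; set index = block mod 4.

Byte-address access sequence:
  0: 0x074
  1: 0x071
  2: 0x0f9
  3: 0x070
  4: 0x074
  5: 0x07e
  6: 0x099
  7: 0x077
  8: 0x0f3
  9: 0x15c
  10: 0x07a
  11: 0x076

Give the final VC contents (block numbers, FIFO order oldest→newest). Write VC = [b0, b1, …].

0: 0x74 (blk 7, set 3) → MISS  vc=[]
1: 0x71 (blk 7, set 3) → L1-HIT  vc=[]
2: 0xf9 (blk 15, set 3) → MISS  vc=[7]
3: 0x70 (blk 7, set 3) → VC-HIT  vc=[15]
4: 0x74 (blk 7, set 3) → L1-HIT  vc=[15]
5: 0x7e (blk 7, set 3) → L1-HIT  vc=[15]
6: 0x99 (blk 9, set 1) → MISS  vc=[15]
7: 0x77 (blk 7, set 3) → L1-HIT  vc=[15]
8: 0xf3 (blk 15, set 3) → VC-HIT  vc=[7]
9: 0x15c (blk 21, set 1) → MISS  vc=[7, 9]
10: 0x7a (blk 7, set 3) → VC-HIT  vc=[15, 9]
11: 0x76 (blk 7, set 3) → L1-HIT  vc=[15, 9]

VC = [15, 9]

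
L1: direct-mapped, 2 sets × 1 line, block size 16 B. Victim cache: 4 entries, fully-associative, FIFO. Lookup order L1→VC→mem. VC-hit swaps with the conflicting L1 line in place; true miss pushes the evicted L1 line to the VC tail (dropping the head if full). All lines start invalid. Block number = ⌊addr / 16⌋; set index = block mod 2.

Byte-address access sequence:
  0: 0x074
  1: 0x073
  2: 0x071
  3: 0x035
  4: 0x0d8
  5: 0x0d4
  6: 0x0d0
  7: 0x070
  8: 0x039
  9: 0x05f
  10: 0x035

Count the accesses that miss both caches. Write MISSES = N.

  [0] addr=0x74 blk=7 s=1: MISS | VC []
  [1] addr=0x73 blk=7 s=1: L1-HIT | VC []
  [2] addr=0x71 blk=7 s=1: L1-HIT | VC []
  [3] addr=0x35 blk=3 s=1: MISS | VC [7]
  [4] addr=0xd8 blk=13 s=1: MISS | VC [7, 3]
  [5] addr=0xd4 blk=13 s=1: L1-HIT | VC [7, 3]
  [6] addr=0xd0 blk=13 s=1: L1-HIT | VC [7, 3]
  [7] addr=0x70 blk=7 s=1: VC-HIT | VC [13, 3]
  [8] addr=0x39 blk=3 s=1: VC-HIT | VC [13, 7]
  [9] addr=0x5f blk=5 s=1: MISS | VC [13, 7, 3]
  [10] addr=0x35 blk=3 s=1: VC-HIT | VC [13, 7, 5]

MISSES = 4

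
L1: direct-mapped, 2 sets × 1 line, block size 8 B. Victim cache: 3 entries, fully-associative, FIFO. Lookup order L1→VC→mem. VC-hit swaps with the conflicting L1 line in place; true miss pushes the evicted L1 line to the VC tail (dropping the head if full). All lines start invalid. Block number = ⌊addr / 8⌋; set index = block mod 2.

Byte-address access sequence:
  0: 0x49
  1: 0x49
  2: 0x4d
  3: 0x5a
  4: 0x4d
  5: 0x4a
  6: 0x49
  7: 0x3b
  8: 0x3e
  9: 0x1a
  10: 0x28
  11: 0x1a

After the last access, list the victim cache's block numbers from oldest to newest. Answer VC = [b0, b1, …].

#0 0x49→b9/s1 MISS; vc=[]
#1 0x49→b9/s1 L1-HIT; vc=[]
#2 0x4d→b9/s1 L1-HIT; vc=[]
#3 0x5a→b11/s1 MISS; vc=[9]
#4 0x4d→b9/s1 VC-HIT; vc=[11]
#5 0x4a→b9/s1 L1-HIT; vc=[11]
#6 0x49→b9/s1 L1-HIT; vc=[11]
#7 0x3b→b7/s1 MISS; vc=[11,9]
#8 0x3e→b7/s1 L1-HIT; vc=[11,9]
#9 0x1a→b3/s1 MISS; vc=[11,9,7]
#10 0x28→b5/s1 MISS; vc=[9,7,3]
#11 0x1a→b3/s1 VC-HIT; vc=[9,7,5]

VC = [9, 7, 5]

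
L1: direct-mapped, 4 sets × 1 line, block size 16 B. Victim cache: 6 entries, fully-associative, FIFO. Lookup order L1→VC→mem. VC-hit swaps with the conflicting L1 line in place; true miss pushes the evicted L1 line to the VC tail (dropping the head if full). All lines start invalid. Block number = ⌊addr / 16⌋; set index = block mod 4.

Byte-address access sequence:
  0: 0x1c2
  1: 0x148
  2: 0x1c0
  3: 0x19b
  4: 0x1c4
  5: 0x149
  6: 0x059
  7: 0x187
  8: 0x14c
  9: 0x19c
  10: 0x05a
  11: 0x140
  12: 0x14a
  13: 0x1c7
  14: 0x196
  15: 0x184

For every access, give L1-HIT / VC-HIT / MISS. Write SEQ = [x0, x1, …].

SEQ = [MISS, MISS, VC-HIT, MISS, L1-HIT, VC-HIT, MISS, MISS, VC-HIT, VC-HIT, VC-HIT, L1-HIT, L1-HIT, VC-HIT, VC-HIT, VC-HIT]

#0 0x1c2→b28/s0 MISS; vc=[]
#1 0x148→b20/s0 MISS; vc=[28]
#2 0x1c0→b28/s0 VC-HIT; vc=[20]
#3 0x19b→b25/s1 MISS; vc=[20]
#4 0x1c4→b28/s0 L1-HIT; vc=[20]
#5 0x149→b20/s0 VC-HIT; vc=[28]
#6 0x59→b5/s1 MISS; vc=[28,25]
#7 0x187→b24/s0 MISS; vc=[28,25,20]
#8 0x14c→b20/s0 VC-HIT; vc=[28,25,24]
#9 0x19c→b25/s1 VC-HIT; vc=[28,5,24]
#10 0x5a→b5/s1 VC-HIT; vc=[28,25,24]
#11 0x140→b20/s0 L1-HIT; vc=[28,25,24]
#12 0x14a→b20/s0 L1-HIT; vc=[28,25,24]
#13 0x1c7→b28/s0 VC-HIT; vc=[20,25,24]
#14 0x196→b25/s1 VC-HIT; vc=[20,5,24]
#15 0x184→b24/s0 VC-HIT; vc=[20,5,28]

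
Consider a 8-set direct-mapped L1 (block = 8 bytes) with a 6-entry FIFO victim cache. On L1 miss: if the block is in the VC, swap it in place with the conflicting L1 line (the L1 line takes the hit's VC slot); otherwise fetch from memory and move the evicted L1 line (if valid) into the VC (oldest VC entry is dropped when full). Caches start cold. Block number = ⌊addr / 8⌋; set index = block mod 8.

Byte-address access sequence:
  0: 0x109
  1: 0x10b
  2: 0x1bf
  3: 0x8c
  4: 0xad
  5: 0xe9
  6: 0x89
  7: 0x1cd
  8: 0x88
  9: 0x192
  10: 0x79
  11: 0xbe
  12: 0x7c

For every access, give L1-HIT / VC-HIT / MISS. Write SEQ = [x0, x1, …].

0: 0x109 (blk 33, set 1) → MISS  vc=[]
1: 0x10b (blk 33, set 1) → L1-HIT  vc=[]
2: 0x1bf (blk 55, set 7) → MISS  vc=[]
3: 0x8c (blk 17, set 1) → MISS  vc=[33]
4: 0xad (blk 21, set 5) → MISS  vc=[33]
5: 0xe9 (blk 29, set 5) → MISS  vc=[33, 21]
6: 0x89 (blk 17, set 1) → L1-HIT  vc=[33, 21]
7: 0x1cd (blk 57, set 1) → MISS  vc=[33, 21, 17]
8: 0x88 (blk 17, set 1) → VC-HIT  vc=[33, 21, 57]
9: 0x192 (blk 50, set 2) → MISS  vc=[33, 21, 57]
10: 0x79 (blk 15, set 7) → MISS  vc=[33, 21, 57, 55]
11: 0xbe (blk 23, set 7) → MISS  vc=[33, 21, 57, 55, 15]
12: 0x7c (blk 15, set 7) → VC-HIT  vc=[33, 21, 57, 55, 23]

SEQ = [MISS, L1-HIT, MISS, MISS, MISS, MISS, L1-HIT, MISS, VC-HIT, MISS, MISS, MISS, VC-HIT]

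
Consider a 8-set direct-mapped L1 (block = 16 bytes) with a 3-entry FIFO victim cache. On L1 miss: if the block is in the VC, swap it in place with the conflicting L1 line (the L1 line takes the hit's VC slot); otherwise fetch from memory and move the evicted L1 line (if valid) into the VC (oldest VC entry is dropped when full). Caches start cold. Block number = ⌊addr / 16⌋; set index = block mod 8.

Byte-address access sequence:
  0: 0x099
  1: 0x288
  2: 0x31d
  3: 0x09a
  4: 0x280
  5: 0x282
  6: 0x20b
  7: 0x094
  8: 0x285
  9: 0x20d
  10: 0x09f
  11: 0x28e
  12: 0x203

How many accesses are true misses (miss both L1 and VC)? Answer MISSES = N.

MISSES = 4

#0 0x99→b9/s1 MISS; vc=[]
#1 0x288→b40/s0 MISS; vc=[]
#2 0x31d→b49/s1 MISS; vc=[9]
#3 0x9a→b9/s1 VC-HIT; vc=[49]
#4 0x280→b40/s0 L1-HIT; vc=[49]
#5 0x282→b40/s0 L1-HIT; vc=[49]
#6 0x20b→b32/s0 MISS; vc=[49,40]
#7 0x94→b9/s1 L1-HIT; vc=[49,40]
#8 0x285→b40/s0 VC-HIT; vc=[49,32]
#9 0x20d→b32/s0 VC-HIT; vc=[49,40]
#10 0x9f→b9/s1 L1-HIT; vc=[49,40]
#11 0x28e→b40/s0 VC-HIT; vc=[49,32]
#12 0x203→b32/s0 VC-HIT; vc=[49,40]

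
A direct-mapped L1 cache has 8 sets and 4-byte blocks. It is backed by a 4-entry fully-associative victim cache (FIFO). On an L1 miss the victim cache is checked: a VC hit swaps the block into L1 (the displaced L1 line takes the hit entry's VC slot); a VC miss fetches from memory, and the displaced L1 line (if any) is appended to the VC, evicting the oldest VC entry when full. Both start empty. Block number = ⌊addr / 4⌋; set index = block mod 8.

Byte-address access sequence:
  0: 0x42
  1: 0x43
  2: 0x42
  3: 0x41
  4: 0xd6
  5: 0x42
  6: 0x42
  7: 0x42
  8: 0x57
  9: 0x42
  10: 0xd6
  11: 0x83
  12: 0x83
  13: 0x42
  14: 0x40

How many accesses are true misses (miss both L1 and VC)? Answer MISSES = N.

MISSES = 4

  [0] addr=0x42 blk=16 s=0: MISS | VC []
  [1] addr=0x43 blk=16 s=0: L1-HIT | VC []
  [2] addr=0x42 blk=16 s=0: L1-HIT | VC []
  [3] addr=0x41 blk=16 s=0: L1-HIT | VC []
  [4] addr=0xd6 blk=53 s=5: MISS | VC []
  [5] addr=0x42 blk=16 s=0: L1-HIT | VC []
  [6] addr=0x42 blk=16 s=0: L1-HIT | VC []
  [7] addr=0x42 blk=16 s=0: L1-HIT | VC []
  [8] addr=0x57 blk=21 s=5: MISS | VC [53]
  [9] addr=0x42 blk=16 s=0: L1-HIT | VC [53]
  [10] addr=0xd6 blk=53 s=5: VC-HIT | VC [21]
  [11] addr=0x83 blk=32 s=0: MISS | VC [21, 16]
  [12] addr=0x83 blk=32 s=0: L1-HIT | VC [21, 16]
  [13] addr=0x42 blk=16 s=0: VC-HIT | VC [21, 32]
  [14] addr=0x40 blk=16 s=0: L1-HIT | VC [21, 32]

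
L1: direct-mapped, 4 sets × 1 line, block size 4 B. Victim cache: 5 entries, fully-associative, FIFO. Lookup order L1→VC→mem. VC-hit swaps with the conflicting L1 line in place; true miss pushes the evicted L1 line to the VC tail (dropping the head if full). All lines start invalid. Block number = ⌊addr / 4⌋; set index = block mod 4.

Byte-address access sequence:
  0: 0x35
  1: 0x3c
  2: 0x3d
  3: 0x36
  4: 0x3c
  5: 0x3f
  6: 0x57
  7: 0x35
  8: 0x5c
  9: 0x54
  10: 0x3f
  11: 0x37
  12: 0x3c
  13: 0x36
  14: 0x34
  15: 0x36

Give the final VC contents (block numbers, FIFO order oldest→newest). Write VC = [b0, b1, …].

VC = [21, 23]

0: 0x35 (blk 13, set 1) → MISS  vc=[]
1: 0x3c (blk 15, set 3) → MISS  vc=[]
2: 0x3d (blk 15, set 3) → L1-HIT  vc=[]
3: 0x36 (blk 13, set 1) → L1-HIT  vc=[]
4: 0x3c (blk 15, set 3) → L1-HIT  vc=[]
5: 0x3f (blk 15, set 3) → L1-HIT  vc=[]
6: 0x57 (blk 21, set 1) → MISS  vc=[13]
7: 0x35 (blk 13, set 1) → VC-HIT  vc=[21]
8: 0x5c (blk 23, set 3) → MISS  vc=[21, 15]
9: 0x54 (blk 21, set 1) → VC-HIT  vc=[13, 15]
10: 0x3f (blk 15, set 3) → VC-HIT  vc=[13, 23]
11: 0x37 (blk 13, set 1) → VC-HIT  vc=[21, 23]
12: 0x3c (blk 15, set 3) → L1-HIT  vc=[21, 23]
13: 0x36 (blk 13, set 1) → L1-HIT  vc=[21, 23]
14: 0x34 (blk 13, set 1) → L1-HIT  vc=[21, 23]
15: 0x36 (blk 13, set 1) → L1-HIT  vc=[21, 23]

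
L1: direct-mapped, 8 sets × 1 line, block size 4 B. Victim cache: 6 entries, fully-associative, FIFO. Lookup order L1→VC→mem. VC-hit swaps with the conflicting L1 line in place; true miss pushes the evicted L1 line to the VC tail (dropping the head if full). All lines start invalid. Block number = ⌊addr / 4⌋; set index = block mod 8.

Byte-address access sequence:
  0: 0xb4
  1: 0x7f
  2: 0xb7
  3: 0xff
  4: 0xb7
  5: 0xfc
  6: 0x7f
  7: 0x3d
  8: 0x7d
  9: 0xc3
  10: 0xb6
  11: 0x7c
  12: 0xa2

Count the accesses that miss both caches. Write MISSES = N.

#0 0xb4→b45/s5 MISS; vc=[]
#1 0x7f→b31/s7 MISS; vc=[]
#2 0xb7→b45/s5 L1-HIT; vc=[]
#3 0xff→b63/s7 MISS; vc=[31]
#4 0xb7→b45/s5 L1-HIT; vc=[31]
#5 0xfc→b63/s7 L1-HIT; vc=[31]
#6 0x7f→b31/s7 VC-HIT; vc=[63]
#7 0x3d→b15/s7 MISS; vc=[63,31]
#8 0x7d→b31/s7 VC-HIT; vc=[63,15]
#9 0xc3→b48/s0 MISS; vc=[63,15]
#10 0xb6→b45/s5 L1-HIT; vc=[63,15]
#11 0x7c→b31/s7 L1-HIT; vc=[63,15]
#12 0xa2→b40/s0 MISS; vc=[63,15,48]

MISSES = 6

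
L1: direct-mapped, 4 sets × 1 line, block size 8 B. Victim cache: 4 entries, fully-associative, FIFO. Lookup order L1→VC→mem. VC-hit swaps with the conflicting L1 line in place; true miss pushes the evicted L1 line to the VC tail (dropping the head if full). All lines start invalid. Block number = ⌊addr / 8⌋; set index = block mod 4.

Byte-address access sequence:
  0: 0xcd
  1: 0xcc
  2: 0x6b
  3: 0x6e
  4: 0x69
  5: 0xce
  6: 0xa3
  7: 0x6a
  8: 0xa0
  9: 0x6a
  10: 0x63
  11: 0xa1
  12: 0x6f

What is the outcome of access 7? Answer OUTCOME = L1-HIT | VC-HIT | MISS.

OUTCOME = VC-HIT

#0 0xcd→b25/s1 MISS; vc=[]
#1 0xcc→b25/s1 L1-HIT; vc=[]
#2 0x6b→b13/s1 MISS; vc=[25]
#3 0x6e→b13/s1 L1-HIT; vc=[25]
#4 0x69→b13/s1 L1-HIT; vc=[25]
#5 0xce→b25/s1 VC-HIT; vc=[13]
#6 0xa3→b20/s0 MISS; vc=[13]
#7 0x6a→b13/s1 VC-HIT; vc=[25]
#8 0xa0→b20/s0 L1-HIT; vc=[25]
#9 0x6a→b13/s1 L1-HIT; vc=[25]
#10 0x63→b12/s0 MISS; vc=[25,20]
#11 0xa1→b20/s0 VC-HIT; vc=[25,12]
#12 0x6f→b13/s1 L1-HIT; vc=[25,12]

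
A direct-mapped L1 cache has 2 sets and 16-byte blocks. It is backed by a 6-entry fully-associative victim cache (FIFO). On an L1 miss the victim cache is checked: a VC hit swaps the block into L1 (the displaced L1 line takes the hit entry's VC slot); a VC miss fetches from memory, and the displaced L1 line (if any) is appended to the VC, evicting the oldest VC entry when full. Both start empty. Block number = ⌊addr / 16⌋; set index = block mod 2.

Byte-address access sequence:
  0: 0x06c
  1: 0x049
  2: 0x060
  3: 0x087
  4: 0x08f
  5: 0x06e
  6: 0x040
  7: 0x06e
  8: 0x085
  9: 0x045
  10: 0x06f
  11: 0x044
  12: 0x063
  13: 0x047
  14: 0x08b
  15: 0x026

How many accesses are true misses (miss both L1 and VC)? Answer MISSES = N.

#0 0x6c→b6/s0 MISS; vc=[]
#1 0x49→b4/s0 MISS; vc=[6]
#2 0x60→b6/s0 VC-HIT; vc=[4]
#3 0x87→b8/s0 MISS; vc=[4,6]
#4 0x8f→b8/s0 L1-HIT; vc=[4,6]
#5 0x6e→b6/s0 VC-HIT; vc=[4,8]
#6 0x40→b4/s0 VC-HIT; vc=[6,8]
#7 0x6e→b6/s0 VC-HIT; vc=[4,8]
#8 0x85→b8/s0 VC-HIT; vc=[4,6]
#9 0x45→b4/s0 VC-HIT; vc=[8,6]
#10 0x6f→b6/s0 VC-HIT; vc=[8,4]
#11 0x44→b4/s0 VC-HIT; vc=[8,6]
#12 0x63→b6/s0 VC-HIT; vc=[8,4]
#13 0x47→b4/s0 VC-HIT; vc=[8,6]
#14 0x8b→b8/s0 VC-HIT; vc=[4,6]
#15 0x26→b2/s0 MISS; vc=[4,6,8]

MISSES = 4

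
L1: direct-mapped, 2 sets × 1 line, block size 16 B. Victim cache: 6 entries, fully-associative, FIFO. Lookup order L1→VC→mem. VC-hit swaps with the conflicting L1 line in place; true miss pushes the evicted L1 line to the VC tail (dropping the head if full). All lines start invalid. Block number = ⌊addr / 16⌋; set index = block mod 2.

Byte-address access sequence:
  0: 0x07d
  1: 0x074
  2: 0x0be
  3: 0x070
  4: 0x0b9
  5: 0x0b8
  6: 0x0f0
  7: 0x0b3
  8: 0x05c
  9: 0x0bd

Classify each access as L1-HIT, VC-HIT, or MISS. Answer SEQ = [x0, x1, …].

SEQ = [MISS, L1-HIT, MISS, VC-HIT, VC-HIT, L1-HIT, MISS, VC-HIT, MISS, VC-HIT]

  [0] addr=0x7d blk=7 s=1: MISS | VC []
  [1] addr=0x74 blk=7 s=1: L1-HIT | VC []
  [2] addr=0xbe blk=11 s=1: MISS | VC [7]
  [3] addr=0x70 blk=7 s=1: VC-HIT | VC [11]
  [4] addr=0xb9 blk=11 s=1: VC-HIT | VC [7]
  [5] addr=0xb8 blk=11 s=1: L1-HIT | VC [7]
  [6] addr=0xf0 blk=15 s=1: MISS | VC [7, 11]
  [7] addr=0xb3 blk=11 s=1: VC-HIT | VC [7, 15]
  [8] addr=0x5c blk=5 s=1: MISS | VC [7, 15, 11]
  [9] addr=0xbd blk=11 s=1: VC-HIT | VC [7, 15, 5]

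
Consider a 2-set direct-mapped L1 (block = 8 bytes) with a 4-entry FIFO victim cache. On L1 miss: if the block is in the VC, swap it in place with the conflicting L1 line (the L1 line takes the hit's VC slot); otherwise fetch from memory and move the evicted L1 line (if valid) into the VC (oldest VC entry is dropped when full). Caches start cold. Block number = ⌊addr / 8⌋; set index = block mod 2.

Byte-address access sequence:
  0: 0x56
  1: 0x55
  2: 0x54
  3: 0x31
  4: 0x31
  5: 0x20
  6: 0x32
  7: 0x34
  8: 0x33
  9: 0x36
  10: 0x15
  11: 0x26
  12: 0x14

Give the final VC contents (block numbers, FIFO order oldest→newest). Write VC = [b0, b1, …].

#0 0x56→b10/s0 MISS; vc=[]
#1 0x55→b10/s0 L1-HIT; vc=[]
#2 0x54→b10/s0 L1-HIT; vc=[]
#3 0x31→b6/s0 MISS; vc=[10]
#4 0x31→b6/s0 L1-HIT; vc=[10]
#5 0x20→b4/s0 MISS; vc=[10,6]
#6 0x32→b6/s0 VC-HIT; vc=[10,4]
#7 0x34→b6/s0 L1-HIT; vc=[10,4]
#8 0x33→b6/s0 L1-HIT; vc=[10,4]
#9 0x36→b6/s0 L1-HIT; vc=[10,4]
#10 0x15→b2/s0 MISS; vc=[10,4,6]
#11 0x26→b4/s0 VC-HIT; vc=[10,2,6]
#12 0x14→b2/s0 VC-HIT; vc=[10,4,6]

VC = [10, 4, 6]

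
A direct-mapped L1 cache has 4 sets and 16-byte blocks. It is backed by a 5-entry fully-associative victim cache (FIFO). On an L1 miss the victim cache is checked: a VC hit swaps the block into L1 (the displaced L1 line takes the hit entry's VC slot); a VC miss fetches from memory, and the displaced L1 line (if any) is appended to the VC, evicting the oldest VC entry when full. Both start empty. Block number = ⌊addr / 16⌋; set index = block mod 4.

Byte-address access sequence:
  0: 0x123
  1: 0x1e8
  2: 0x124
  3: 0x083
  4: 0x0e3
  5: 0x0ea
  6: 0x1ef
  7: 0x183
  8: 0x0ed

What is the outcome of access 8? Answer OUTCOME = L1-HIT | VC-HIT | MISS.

0: 0x123 (blk 18, set 2) → MISS  vc=[]
1: 0x1e8 (blk 30, set 2) → MISS  vc=[18]
2: 0x124 (blk 18, set 2) → VC-HIT  vc=[30]
3: 0x83 (blk 8, set 0) → MISS  vc=[30]
4: 0xe3 (blk 14, set 2) → MISS  vc=[30, 18]
5: 0xea (blk 14, set 2) → L1-HIT  vc=[30, 18]
6: 0x1ef (blk 30, set 2) → VC-HIT  vc=[14, 18]
7: 0x183 (blk 24, set 0) → MISS  vc=[14, 18, 8]
8: 0xed (blk 14, set 2) → VC-HIT  vc=[30, 18, 8]

OUTCOME = VC-HIT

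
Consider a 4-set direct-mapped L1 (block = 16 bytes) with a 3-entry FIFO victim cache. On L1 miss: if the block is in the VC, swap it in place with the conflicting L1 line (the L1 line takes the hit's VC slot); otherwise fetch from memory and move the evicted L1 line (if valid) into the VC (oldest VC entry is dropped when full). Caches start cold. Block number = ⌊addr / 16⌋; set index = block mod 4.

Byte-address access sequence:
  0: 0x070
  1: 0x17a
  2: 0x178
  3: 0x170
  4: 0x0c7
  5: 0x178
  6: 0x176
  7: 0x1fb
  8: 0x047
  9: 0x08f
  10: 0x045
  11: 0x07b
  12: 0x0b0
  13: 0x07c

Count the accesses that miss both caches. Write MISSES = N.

  [0] addr=0x70 blk=7 s=3: MISS | VC []
  [1] addr=0x17a blk=23 s=3: MISS | VC [7]
  [2] addr=0x178 blk=23 s=3: L1-HIT | VC [7]
  [3] addr=0x170 blk=23 s=3: L1-HIT | VC [7]
  [4] addr=0xc7 blk=12 s=0: MISS | VC [7]
  [5] addr=0x178 blk=23 s=3: L1-HIT | VC [7]
  [6] addr=0x176 blk=23 s=3: L1-HIT | VC [7]
  [7] addr=0x1fb blk=31 s=3: MISS | VC [7, 23]
  [8] addr=0x47 blk=4 s=0: MISS | VC [7, 23, 12]
  [9] addr=0x8f blk=8 s=0: MISS | VC [23, 12, 4]
  [10] addr=0x45 blk=4 s=0: VC-HIT | VC [23, 12, 8]
  [11] addr=0x7b blk=7 s=3: MISS | VC [12, 8, 31]
  [12] addr=0xb0 blk=11 s=3: MISS | VC [8, 31, 7]
  [13] addr=0x7c blk=7 s=3: VC-HIT | VC [8, 31, 11]

MISSES = 8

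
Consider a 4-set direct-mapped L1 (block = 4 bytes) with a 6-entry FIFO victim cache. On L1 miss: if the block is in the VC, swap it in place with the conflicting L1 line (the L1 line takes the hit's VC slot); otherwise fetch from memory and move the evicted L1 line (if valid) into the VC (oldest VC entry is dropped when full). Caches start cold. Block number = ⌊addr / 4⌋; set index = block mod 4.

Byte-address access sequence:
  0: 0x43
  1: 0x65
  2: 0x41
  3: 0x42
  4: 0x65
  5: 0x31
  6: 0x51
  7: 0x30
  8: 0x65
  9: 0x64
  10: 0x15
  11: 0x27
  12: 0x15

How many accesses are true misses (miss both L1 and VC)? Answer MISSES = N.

MISSES = 6

  [0] addr=0x43 blk=16 s=0: MISS | VC []
  [1] addr=0x65 blk=25 s=1: MISS | VC []
  [2] addr=0x41 blk=16 s=0: L1-HIT | VC []
  [3] addr=0x42 blk=16 s=0: L1-HIT | VC []
  [4] addr=0x65 blk=25 s=1: L1-HIT | VC []
  [5] addr=0x31 blk=12 s=0: MISS | VC [16]
  [6] addr=0x51 blk=20 s=0: MISS | VC [16, 12]
  [7] addr=0x30 blk=12 s=0: VC-HIT | VC [16, 20]
  [8] addr=0x65 blk=25 s=1: L1-HIT | VC [16, 20]
  [9] addr=0x64 blk=25 s=1: L1-HIT | VC [16, 20]
  [10] addr=0x15 blk=5 s=1: MISS | VC [16, 20, 25]
  [11] addr=0x27 blk=9 s=1: MISS | VC [16, 20, 25, 5]
  [12] addr=0x15 blk=5 s=1: VC-HIT | VC [16, 20, 25, 9]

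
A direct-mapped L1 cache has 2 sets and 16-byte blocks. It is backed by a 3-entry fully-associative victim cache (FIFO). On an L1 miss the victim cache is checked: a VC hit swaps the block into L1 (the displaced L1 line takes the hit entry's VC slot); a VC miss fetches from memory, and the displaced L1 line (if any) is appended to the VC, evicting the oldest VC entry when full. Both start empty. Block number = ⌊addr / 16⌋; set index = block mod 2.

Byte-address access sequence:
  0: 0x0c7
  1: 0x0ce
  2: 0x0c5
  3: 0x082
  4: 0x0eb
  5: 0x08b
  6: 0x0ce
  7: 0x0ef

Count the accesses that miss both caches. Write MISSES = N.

MISSES = 3

0: 0xc7 (blk 12, set 0) → MISS  vc=[]
1: 0xce (blk 12, set 0) → L1-HIT  vc=[]
2: 0xc5 (blk 12, set 0) → L1-HIT  vc=[]
3: 0x82 (blk 8, set 0) → MISS  vc=[12]
4: 0xeb (blk 14, set 0) → MISS  vc=[12, 8]
5: 0x8b (blk 8, set 0) → VC-HIT  vc=[12, 14]
6: 0xce (blk 12, set 0) → VC-HIT  vc=[8, 14]
7: 0xef (blk 14, set 0) → VC-HIT  vc=[8, 12]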